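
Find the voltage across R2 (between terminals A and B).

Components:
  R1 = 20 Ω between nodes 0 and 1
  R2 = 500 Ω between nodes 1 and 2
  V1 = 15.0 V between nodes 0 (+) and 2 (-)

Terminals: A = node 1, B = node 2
R1 and R2 are in series across V1 (node 0 → node 1 → node 2), and the output A–B is taken across R2, so this is a voltage divider.
Series current: I = V1/(R1 + R2) = 15/(20 + 500) = 15/520 = 0.02885 A
V_R2 = I × R2 = V1 × R2/(R1 + R2) = 15 × 500/520 = 14.42 V

Final answer: 14.42 V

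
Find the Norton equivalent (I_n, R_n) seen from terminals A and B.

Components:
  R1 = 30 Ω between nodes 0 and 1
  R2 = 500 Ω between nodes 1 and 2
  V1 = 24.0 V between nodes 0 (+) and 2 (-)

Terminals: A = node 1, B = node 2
Find the Thévenin equivalent first; then I_n = V_th/R_th and R_n = R_th.
Step 1 — V_th is the open-circuit voltage V_A - V_B (nothing connected across the terminals).
Nodal analysis, taking node 2 as the 0 V reference.
Source V1 fixes V_0 = 24 V.
KCL at each unknown node (sum of currents leaving = 0; resistances in Ω):
  Node 1: (V_1 - 24)/30 + (V_1 - 0)/500 = 0
Collecting terms: 0.03533 × V_1 = 0.8  =>  V_1 = 22.64 V
V_th = V_1 - V_2 = 22.64 - 0 = 22.64 V
Step 2 — R_th: zero the source — replace V1 by a short circuit (node 2 merges into node 0) — and find the resistance seen between A (node 1) and B (node 0).
Reduce the network between node 1 (A) and node 0 (B) by series/parallel combination:
  Rp1 = R1 ‖ R2 (parallel, both between nodes 0 and 1) = 1/(1/30 + 1/500) = 28.3 Ω
R_th = 28.3 Ω
I_n = V_th/R_th = 22.64/28.3 = 0.8 A, and R_n = R_th = 28.3 Ω

Final answer: I_n = 0.8 A, R_n = 28.3 Ω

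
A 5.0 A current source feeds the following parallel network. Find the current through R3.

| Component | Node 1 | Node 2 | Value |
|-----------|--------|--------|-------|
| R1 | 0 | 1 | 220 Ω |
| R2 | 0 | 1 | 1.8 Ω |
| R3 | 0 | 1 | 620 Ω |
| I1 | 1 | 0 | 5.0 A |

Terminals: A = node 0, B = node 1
All resistors sit directly between nodes 0 and 1, so they are in parallel and share one voltage V; the full source current 5 A splits among them.
1/R_par = 1/220 + 1/1.8 + 1/620 = 0.5617 S  =>  R_par = 1.78 Ω
V = I × R_par = 5 × 1.78 = 8.901 V
I_R3 = V/R3 = 8.901/620 = 0.01436 A

Final answer: 0.01436 A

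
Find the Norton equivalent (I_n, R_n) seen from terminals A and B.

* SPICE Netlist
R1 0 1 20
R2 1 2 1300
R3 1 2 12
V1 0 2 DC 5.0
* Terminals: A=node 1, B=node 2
Find the Thévenin equivalent first; then I_n = V_th/R_th and R_n = R_th.
Step 1 — V_th is the open-circuit voltage V_A - V_B (nothing connected across the terminals).
Nodal analysis, taking node 2 as the 0 V reference.
Source V1 fixes V_0 = 5 V.
KCL at each unknown node (sum of currents leaving = 0; resistances in Ω):
  Node 1: (V_1 - 5)/20 + (V_1 - 0)/1300 + (V_1 - 0)/12 = 0
Collecting terms: 0.1341 × V_1 = 0.25  =>  V_1 = 1.864 V
V_th = V_1 - V_2 = 1.864 - 0 = 1.864 V
Step 2 — R_th: zero the source — replace V1 by a short circuit (node 2 merges into node 0) — and find the resistance seen between A (node 1) and B (node 0).
Reduce the network between node 1 (A) and node 0 (B) by series/parallel combination:
  Rp1 = R1 ‖ R2 ‖ R3 (parallel, all between nodes 0 and 1) = 1/(1/20 + 1/1300 + 1/12) = 7.457 Ω
R_th = 7.457 Ω
I_n = V_th/R_th = 1.864/7.457 = 0.25 A, and R_n = R_th = 7.457 Ω

Final answer: I_n = 0.25 A, R_n = 7.457 Ω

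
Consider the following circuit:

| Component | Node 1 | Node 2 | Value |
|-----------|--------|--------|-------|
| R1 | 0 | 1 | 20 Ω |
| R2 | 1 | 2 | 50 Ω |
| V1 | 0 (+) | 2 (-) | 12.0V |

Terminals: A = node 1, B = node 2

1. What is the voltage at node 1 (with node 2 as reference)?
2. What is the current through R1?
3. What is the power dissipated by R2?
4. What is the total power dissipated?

Nodal analysis, taking node 2 as the 0 V reference.
Source V1 fixes V_0 = 12 V.
KCL at each unknown node (sum of currents leaving = 0; resistances in Ω):
  Node 1: (V_1 - 12)/20 + (V_1 - 0)/50 = 0
Collecting terms: 0.07 × V_1 = 0.6  =>  V_1 = 8.571 V
Part 1:
  Read off the nodal solution: V_1 = 8.571 V
Part 2:
  I_R1 = (V_0 - V_1)/R1 = (12 - 8.571)/20 = 0.1714 A
  Magnitude: I_R1 = 0.1714 A
Part 3:
  I_R2 = (V_1 - V_2)/R2 = (8.571 - 0)/50 = 0.1714 A
  P_R2 = I_R2² × R2 = (0.1714)² × 50 = 1.469 W
Part 4:
  Power in each resistor, P = (ΔV)²/R:
    P_R1 = (12 - 8.571)²/20 = 0.5878 W
    P_R2 = (8.571 - 0)²/50 = 1.469 W
  P_total = P_R1 + P_R2 = 2.057 W

Final answers:
1. V_1 = 8.571 V
2. I_R1 = 0.1714 A
3. P_R2 = 1.469 W
4. P_total = 2.057 W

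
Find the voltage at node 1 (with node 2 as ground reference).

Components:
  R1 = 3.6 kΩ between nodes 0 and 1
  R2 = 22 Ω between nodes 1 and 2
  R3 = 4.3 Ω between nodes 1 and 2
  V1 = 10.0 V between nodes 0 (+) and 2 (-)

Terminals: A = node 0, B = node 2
Nodal analysis, taking node 2 as the 0 V reference.
Source V1 fixes V_0 = 10 V.
KCL at each unknown node (sum of currents leaving = 0; resistances in Ω):
  Node 1: (V_1 - 10)/3600 + (V_1 - 0)/22 + (V_1 - 0)/4.3 = 0
Collecting terms: 0.2783 × V_1 = 0.002778  =>  V_1 = 0.009982 V
The requested potential is V_1 = 0.009982 V.

Final answer: V_1 = 0.009982 V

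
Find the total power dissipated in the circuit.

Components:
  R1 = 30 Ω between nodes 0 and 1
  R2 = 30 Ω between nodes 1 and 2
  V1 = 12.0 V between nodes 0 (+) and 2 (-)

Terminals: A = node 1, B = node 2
Nodal analysis, taking node 2 as the 0 V reference.
Source V1 fixes V_0 = 12 V.
KCL at each unknown node (sum of currents leaving = 0; resistances in Ω):
  Node 1: (V_1 - 12)/30 + (V_1 - 0)/30 = 0
Collecting terms: 0.06667 × V_1 = 0.4  =>  V_1 = 6 V
Power in each resistor, P = (ΔV)²/R:
  P_R1 = (12 - 6)²/30 = 1.2 W
  P_R2 = (6 - 0)²/30 = 1.2 W
P_total = P_R1 + P_R2 = 2.4 W

Final answer: 2.4 W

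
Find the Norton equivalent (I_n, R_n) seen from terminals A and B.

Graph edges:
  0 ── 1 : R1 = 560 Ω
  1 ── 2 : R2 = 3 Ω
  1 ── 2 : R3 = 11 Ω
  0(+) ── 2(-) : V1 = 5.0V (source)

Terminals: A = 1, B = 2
Find the Thévenin equivalent first; then I_n = V_th/R_th and R_n = R_th.
Step 1 — V_th is the open-circuit voltage V_A - V_B (nothing connected across the terminals).
Nodal analysis, taking node 2 as the 0 V reference.
Source V1 fixes V_0 = 5 V.
KCL at each unknown node (sum of currents leaving = 0; resistances in Ω):
  Node 1: (V_1 - 5)/560 + (V_1 - 0)/3 + (V_1 - 0)/11 = 0
Collecting terms: 0.426 × V_1 = 0.008929  =>  V_1 = 0.02096 V
V_th = V_1 - V_2 = 0.02096 - 0 = 0.02096 V
Step 2 — R_th: zero the source — replace V1 by a short circuit (node 2 merges into node 0) — and find the resistance seen between A (node 1) and B (node 0).
Reduce the network between node 1 (A) and node 0 (B) by series/parallel combination:
  Rp1 = R1 ‖ R2 ‖ R3 (parallel, all between nodes 0 and 1) = 1/(1/560 + 1/3 + 1/11) = 2.347 Ω
R_th = 2.347 Ω
I_n = V_th/R_th = 0.02096/2.347 = 0.008929 A, and R_n = R_th = 2.347 Ω

Final answer: I_n = 0.008929 A, R_n = 2.347 Ω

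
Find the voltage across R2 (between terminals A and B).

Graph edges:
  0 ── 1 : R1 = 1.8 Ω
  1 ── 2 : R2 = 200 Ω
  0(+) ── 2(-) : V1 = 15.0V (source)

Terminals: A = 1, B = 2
R1 and R2 are in series across V1 (node 0 → node 1 → node 2), and the output A–B is taken across R2, so this is a voltage divider.
Series current: I = V1/(R1 + R2) = 15/(1.8 + 200) = 15/201.8 = 0.07433 A
V_R2 = I × R2 = V1 × R2/(R1 + R2) = 15 × 200/201.8 = 14.87 V

Final answer: 14.87 V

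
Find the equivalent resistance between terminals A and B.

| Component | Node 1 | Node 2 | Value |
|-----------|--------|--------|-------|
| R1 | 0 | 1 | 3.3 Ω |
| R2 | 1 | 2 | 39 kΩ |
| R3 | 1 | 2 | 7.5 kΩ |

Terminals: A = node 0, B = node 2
Reduce the network between node 0 (A) and node 2 (B) by series/parallel combination:
  Rp1 = R2 ‖ R3 (parallel, both between nodes 1 and 2) = 1/(1/39000 + 1/7500) = 6290 Ω
  Rs1 = R1 + Rp1 (series, joined only at node 1) = 3.3 + 6290 = 6294 Ω
R_eq = 6.294 kΩ

Final answer: 6.294 kΩ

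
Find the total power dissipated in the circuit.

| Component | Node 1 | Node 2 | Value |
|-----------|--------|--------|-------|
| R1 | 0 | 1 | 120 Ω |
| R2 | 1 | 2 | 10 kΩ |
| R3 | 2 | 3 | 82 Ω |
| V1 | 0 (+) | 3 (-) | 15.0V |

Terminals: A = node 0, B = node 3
Nodal analysis, taking node 3 as the 0 V reference.
Source V1 fixes V_0 = 15 V.
KCL at each unknown node (sum of currents leaving = 0; resistances in Ω):
  Node 1: (V_1 - 15)/120 + (V_1 - V_2)/10000 = 0
  Node 2: (V_2 - V_1)/10000 + (V_2 - 0)/82 = 0
Collecting terms (coefficients in siemens):
  0.008433·V_1 - 0.0001·V_2 = 0.125
  0.0123·V_2 - 0.0001·V_1 = 0
Determinant D = (0.008433)(0.0123) - (-0.0001)(-0.0001) = 0.0001037
V_1 = [(0.125)(0.0123) - (-0.0001)(0)]/D = 14.82 V
V_2 = [(0.008433)(0) - (0.125)(-0.0001)]/D = 0.1206 V
Power in each resistor, P = (ΔV)²/R:
  P_R1 = (15 - 14.82)²/120 = 0.0002594 W
  P_R2 = (14.82 - 0.1206)²/10000 = 0.02162 W
  P_R3 = (0.1206 - 0)²/82 = 0.0001773 W
P_total = P_R1 + P_R2 + P_R3 = 0.02205 W

Final answer: 0.02205 W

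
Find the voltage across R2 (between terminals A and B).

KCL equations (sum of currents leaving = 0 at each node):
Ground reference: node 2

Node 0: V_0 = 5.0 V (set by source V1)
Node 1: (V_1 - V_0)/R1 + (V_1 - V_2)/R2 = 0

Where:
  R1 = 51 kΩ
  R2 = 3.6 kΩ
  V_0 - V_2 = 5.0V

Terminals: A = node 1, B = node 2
R1 and R2 are in series across V1 (node 0 → node 1 → node 2), and the output A–B is taken across R2, so this is a voltage divider.
Series current: I = V1/(R1 + R2) = 5/(51000 + 3600) = 5/54600 = 0.00009158 A
V_R2 = I × R2 = V1 × R2/(R1 + R2) = 5 × 3600/54600 = 0.3297 V

Final answer: 0.3297 V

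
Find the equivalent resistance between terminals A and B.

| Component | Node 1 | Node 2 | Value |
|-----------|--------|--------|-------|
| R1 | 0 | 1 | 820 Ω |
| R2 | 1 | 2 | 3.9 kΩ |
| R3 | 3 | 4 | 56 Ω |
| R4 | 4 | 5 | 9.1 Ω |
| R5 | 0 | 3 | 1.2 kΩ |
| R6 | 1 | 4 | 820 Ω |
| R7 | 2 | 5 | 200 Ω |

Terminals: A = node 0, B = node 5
The network is not a plain series/parallel combination. Inject a 1 A test current into terminal A (node 0) and return it from terminal B (node 5); then R_eq = V_A / (1 A).
Nodal analysis, taking node 5 as the 0 V reference.
Current source I_test pushes 1 A into node 0 and draws it out of node 5.
KCL at each unknown node (sum of currents leaving = 0; resistances in Ω):
  Node 0: (V_0 - V_1)/820 + (V_0 - V_3)/1200 - 1 = 0
  Node 1: (V_1 - V_0)/820 + (V_1 - V_2)/3900 + (V_1 - V_4)/820 = 0
  Node 2: (V_2 - V_1)/3900 + (V_2 - 0)/200 = 0
  Node 3: (V_3 - V_0)/1200 + (V_3 - V_4)/56 = 0
  Node 4: (V_4 - V_1)/820 + (V_4 - V_3)/56 + (V_4 - 0)/9.1 = 0
Collecting terms (coefficients in siemens):
  0.002053·V_0 - 0.00122·V_1 - 0.0008333·V_3 = 1
  0.002695·V_1 - 0.00122·V_0 - 0.0002564·V_2 - 0.00122·V_4 = 0
  0.005256·V_2 - 0.0002564·V_1 = 0
  0.01869·V_3 - 0.0008333·V_0 - 0.01786·V_4 = 0
  0.129·V_4 - 0.00122·V_1 - 0.01786·V_3 = 0
Solving these 5 simultaneous equations (Gaussian elimination) gives:
  V_0 = 692 V, V_1 = 318.4 V, V_2 = 15.53 V, V_3 = 38.87 V
  V_4 = 8.393 V
R_eq = V_0 / 1 A = 692 Ω

Final answer: 692 Ω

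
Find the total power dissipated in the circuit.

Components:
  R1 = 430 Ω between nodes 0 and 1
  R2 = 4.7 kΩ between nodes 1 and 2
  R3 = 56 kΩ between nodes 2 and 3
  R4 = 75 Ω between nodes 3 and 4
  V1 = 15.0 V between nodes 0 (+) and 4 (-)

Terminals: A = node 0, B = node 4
Nodal analysis, taking node 4 as the 0 V reference.
Source V1 fixes V_0 = 15 V.
KCL at each unknown node (sum of currents leaving = 0; resistances in Ω):
  Node 1: (V_1 - 15)/430 + (V_1 - V_2)/4700 = 0
  Node 2: (V_2 - V_1)/4700 + (V_2 - V_3)/56000 = 0
  Node 3: (V_3 - V_2)/56000 + (V_3 - 0)/75 = 0
Collecting terms (coefficients in siemens):
  0.002538·V_1 - 0.0002128·V_2 = 0.03488
  0.0002306·V_2 - 0.0002128·V_1 - 0.00001786·V_3 = 0
  0.01335·V_3 - 0.00001786·V_2 = 0
Solving these 3 simultaneous equations (Gaussian elimination) gives:
  V_1 = 14.89 V, V_2 = 13.74 V, V_3 = 0.01838 V
Power in each resistor, P = (ΔV)²/R:
  P_R1 = (15 - 14.89)²/430 = 0.00002583 W
  P_R2 = (14.89 - 13.74)²/4700 = 0.0002823 W
  P_R3 = (13.74 - 0.01838)²/56000 = 0.003364 W
  P_R4 = (0.01838 - 0)²/75 = 0.000004505 W
P_total = P_R1 + P_R2 + P_R3 + P_R4 = 0.003676 W

Final answer: 0.003676 W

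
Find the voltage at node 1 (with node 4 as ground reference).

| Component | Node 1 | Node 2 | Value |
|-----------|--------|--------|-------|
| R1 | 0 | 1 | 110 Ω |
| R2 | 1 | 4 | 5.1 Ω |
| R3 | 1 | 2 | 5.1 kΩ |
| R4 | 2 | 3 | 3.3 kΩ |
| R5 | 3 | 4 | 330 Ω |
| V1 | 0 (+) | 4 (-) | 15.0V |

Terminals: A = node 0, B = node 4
Nodal analysis, taking node 4 as the 0 V reference.
Source V1 fixes V_0 = 15 V.
KCL at each unknown node (sum of currents leaving = 0; resistances in Ω):
  Node 1: (V_1 - 15)/110 + (V_1 - 0)/5.1 + (V_1 - V_2)/5100 = 0
  Node 2: (V_2 - V_1)/5100 + (V_2 - V_3)/3300 = 0
  Node 3: (V_3 - V_2)/3300 + (V_3 - 0)/330 = 0
Collecting terms (coefficients in siemens):
  0.2054·V_1 - 0.0001961·V_2 = 0.1364
  0.0004991·V_2 - 0.0001961·V_1 - 0.000303·V_3 = 0
  0.003333·V_3 - 0.000303·V_2 = 0
Solving these 3 simultaneous equations (Gaussian elimination) gives:
  V_1 = 0.6643 V, V_2 = 0.2762 V, V_3 = 0.02511 V
The requested potential is V_1 = 0.6643 V.

Final answer: V_1 = 0.6643 V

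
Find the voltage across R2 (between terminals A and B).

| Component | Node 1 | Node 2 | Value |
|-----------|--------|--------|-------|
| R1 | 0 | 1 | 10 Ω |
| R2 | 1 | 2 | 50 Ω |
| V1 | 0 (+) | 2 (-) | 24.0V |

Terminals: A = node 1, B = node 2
R1 and R2 are in series across V1 (node 0 → node 1 → node 2), and the output A–B is taken across R2, so this is a voltage divider.
Series current: I = V1/(R1 + R2) = 24/(10 + 50) = 24/60 = 0.4 A
V_R2 = I × R2 = V1 × R2/(R1 + R2) = 24 × 50/60 = 20 V

Final answer: 20 V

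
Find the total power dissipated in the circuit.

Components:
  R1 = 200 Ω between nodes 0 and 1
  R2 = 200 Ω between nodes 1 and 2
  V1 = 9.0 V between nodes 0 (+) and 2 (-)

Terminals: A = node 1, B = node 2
Nodal analysis, taking node 2 as the 0 V reference.
Source V1 fixes V_0 = 9 V.
KCL at each unknown node (sum of currents leaving = 0; resistances in Ω):
  Node 1: (V_1 - 9)/200 + (V_1 - 0)/200 = 0
Collecting terms: 0.01 × V_1 = 0.045  =>  V_1 = 4.5 V
Power in each resistor, P = (ΔV)²/R:
  P_R1 = (9 - 4.5)²/200 = 0.1013 W
  P_R2 = (4.5 - 0)²/200 = 0.1013 W
P_total = P_R1 + P_R2 = 0.2025 W

Final answer: 0.2025 W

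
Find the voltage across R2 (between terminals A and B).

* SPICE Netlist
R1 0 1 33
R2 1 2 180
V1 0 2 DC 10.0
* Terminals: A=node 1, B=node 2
R1 and R2 are in series across V1 (node 0 → node 1 → node 2), and the output A–B is taken across R2, so this is a voltage divider.
Series current: I = V1/(R1 + R2) = 10/(33 + 180) = 10/213 = 0.04695 A
V_R2 = I × R2 = V1 × R2/(R1 + R2) = 10 × 180/213 = 8.451 V

Final answer: 8.451 V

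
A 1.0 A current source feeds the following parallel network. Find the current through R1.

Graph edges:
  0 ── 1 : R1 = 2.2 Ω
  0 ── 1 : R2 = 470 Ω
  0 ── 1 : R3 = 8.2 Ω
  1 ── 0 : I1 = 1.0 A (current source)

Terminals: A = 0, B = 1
All resistors sit directly between nodes 0 and 1, so they are in parallel and share one voltage V; the full source current 1 A splits among them.
1/R_par = 1/2.2 + 1/470 + 1/8.2 = 0.5786 S  =>  R_par = 1.728 Ω
V = I × R_par = 1 × 1.728 = 1.728 V
I_R1 = V/R1 = 1.728/2.2 = 0.7856 A

Final answer: 0.7856 A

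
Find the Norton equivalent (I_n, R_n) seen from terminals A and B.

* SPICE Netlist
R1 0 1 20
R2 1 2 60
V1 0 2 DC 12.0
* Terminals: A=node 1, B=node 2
Find the Thévenin equivalent first; then I_n = V_th/R_th and R_n = R_th.
Step 1 — V_th is the open-circuit voltage V_A - V_B (nothing connected across the terminals).
Nodal analysis, taking node 2 as the 0 V reference.
Source V1 fixes V_0 = 12 V.
KCL at each unknown node (sum of currents leaving = 0; resistances in Ω):
  Node 1: (V_1 - 12)/20 + (V_1 - 0)/60 = 0
Collecting terms: 0.06667 × V_1 = 0.6  =>  V_1 = 9 V
V_th = V_1 - V_2 = 9 - 0 = 9 V
Step 2 — R_th: zero the source — replace V1 by a short circuit (node 2 merges into node 0) — and find the resistance seen between A (node 1) and B (node 0).
Reduce the network between node 1 (A) and node 0 (B) by series/parallel combination:
  Rp1 = R1 ‖ R2 (parallel, both between nodes 0 and 1) = 1/(1/20 + 1/60) = 15 Ω
R_th = 15 Ω
I_n = V_th/R_th = 9/15 = 0.6 A, and R_n = R_th = 15 Ω

Final answer: I_n = 0.6 A, R_n = 15 Ω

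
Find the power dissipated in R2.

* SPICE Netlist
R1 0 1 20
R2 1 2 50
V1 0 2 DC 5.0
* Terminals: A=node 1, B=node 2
Nodal analysis, taking node 2 as the 0 V reference.
Source V1 fixes V_0 = 5 V.
KCL at each unknown node (sum of currents leaving = 0; resistances in Ω):
  Node 1: (V_1 - 5)/20 + (V_1 - 0)/50 = 0
Collecting terms: 0.07 × V_1 = 0.25  =>  V_1 = 3.571 V
I_R2 = (V_1 - V_2)/R2 = (3.571 - 0)/50 = 0.07143 A
P_R2 = I_R2² × R2 = (0.07143)² × 50 = 0.2551 W

Final answer: 0.2551 W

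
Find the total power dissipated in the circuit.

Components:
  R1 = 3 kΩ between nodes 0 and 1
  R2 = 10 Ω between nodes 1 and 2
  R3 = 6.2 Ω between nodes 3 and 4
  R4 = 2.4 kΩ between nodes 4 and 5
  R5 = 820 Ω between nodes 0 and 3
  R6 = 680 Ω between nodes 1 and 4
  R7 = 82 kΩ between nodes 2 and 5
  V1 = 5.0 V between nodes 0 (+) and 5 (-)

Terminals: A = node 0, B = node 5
Nodal analysis, taking node 5 as the 0 V reference.
Source V1 fixes V_0 = 5 V.
KCL at each unknown node (sum of currents leaving = 0; resistances in Ω):
  Node 1: (V_1 - 5)/3000 + (V_1 - V_2)/10 + (V_1 - V_4)/680 = 0
  Node 2: (V_2 - V_1)/10 + (V_2 - 0)/82000 = 0
  Node 3: (V_3 - V_4)/6.2 + (V_3 - 5)/820 = 0
  Node 4: (V_4 - V_3)/6.2 + (V_4 - 0)/2400 + (V_4 - V_1)/680 = 0
Collecting terms (coefficients in siemens):
  0.1018·V_1 - 0.1·V_2 - 0.001471·V_4 = 0.001667
  0.1·V_2 - 0.1·V_1 = 0
  0.1625·V_3 - 0.1613·V_4 = 0.006098
  0.1632·V_4 - 0.001471·V_1 - 0.1613·V_3 = 0
Solving these 4 simultaneous equations (Gaussian elimination) gives:
  V_1 = 4.061 V, V_2 = 4.06 V, V_3 = 3.89 V, V_4 = 3.882 V
Power in each resistor, P = (ΔV)²/R:
  P_R1 = (5 - 4.061)²/3000 = 0.0002941 W
  P_R2 = (4.061 - 4.06)²/10 = 0.00000002452 W
  P_R3 = (3.89 - 3.882)²/6.2 = 0.00001136 W
  P_R4 = (3.882 - 0)²/2400 = 0.006278 W
  P_R5 = (5 - 3.89)²/820 = 0.001503 W
  P_R6 = (4.061 - 3.882)²/680 = 0.00004724 W
  P_R7 = (4.06 - 0)²/82000 = 0.000201 W
P_total = P_R1 + P_R2 + P_R3 + P_R4 + P_R5 + P_R6 + P_R7 = 0.008334 W

Final answer: 0.008334 W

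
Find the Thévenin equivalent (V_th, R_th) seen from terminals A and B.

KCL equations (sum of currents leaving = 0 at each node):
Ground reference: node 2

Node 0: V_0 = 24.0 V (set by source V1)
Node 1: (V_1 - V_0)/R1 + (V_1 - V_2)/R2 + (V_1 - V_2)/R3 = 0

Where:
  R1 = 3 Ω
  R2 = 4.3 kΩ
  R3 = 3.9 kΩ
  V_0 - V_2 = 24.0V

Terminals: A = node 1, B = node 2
Step 1 — V_th is the open-circuit voltage V_A - V_B (nothing connected across the terminals).
Nodal analysis, taking node 2 as the 0 V reference.
Source V1 fixes V_0 = 24 V.
KCL at each unknown node (sum of currents leaving = 0; resistances in Ω):
  Node 1: (V_1 - 24)/3 + (V_1 - 0)/4300 + (V_1 - 0)/3900 = 0
Collecting terms: 0.3338 × V_1 = 8  =>  V_1 = 23.96 V
V_th = V_1 - V_2 = 23.96 - 0 = 23.96 V
Step 2 — R_th: zero the source — replace V1 by a short circuit (node 2 merges into node 0) — and find the resistance seen between A (node 1) and B (node 0).
Reduce the network between node 1 (A) and node 0 (B) by series/parallel combination:
  Rp1 = R1 ‖ R2 ‖ R3 (parallel, all between nodes 0 and 1) = 1/(1/3 + 1/4300 + 1/3900) = 2.996 Ω
R_th = 2.996 Ω

Final answer: V_th = 23.96 V, R_th = 2.996 Ω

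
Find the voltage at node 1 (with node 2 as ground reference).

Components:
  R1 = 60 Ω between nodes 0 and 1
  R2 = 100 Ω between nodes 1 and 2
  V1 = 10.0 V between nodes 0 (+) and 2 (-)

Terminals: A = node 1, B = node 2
Nodal analysis, taking node 2 as the 0 V reference.
Source V1 fixes V_0 = 10 V.
KCL at each unknown node (sum of currents leaving = 0; resistances in Ω):
  Node 1: (V_1 - 10)/60 + (V_1 - 0)/100 = 0
Collecting terms: 0.02667 × V_1 = 0.1667  =>  V_1 = 6.25 V
The requested potential is V_1 = 6.25 V.

Final answer: V_1 = 6.25 V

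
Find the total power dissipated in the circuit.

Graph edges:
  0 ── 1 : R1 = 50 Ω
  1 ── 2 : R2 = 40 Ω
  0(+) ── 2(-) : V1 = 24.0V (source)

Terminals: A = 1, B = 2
Nodal analysis, taking node 2 as the 0 V reference.
Source V1 fixes V_0 = 24 V.
KCL at each unknown node (sum of currents leaving = 0; resistances in Ω):
  Node 1: (V_1 - 24)/50 + (V_1 - 0)/40 = 0
Collecting terms: 0.045 × V_1 = 0.48  =>  V_1 = 10.67 V
Power in each resistor, P = (ΔV)²/R:
  P_R1 = (24 - 10.67)²/50 = 3.556 W
  P_R2 = (10.67 - 0)²/40 = 2.844 W
P_total = P_R1 + P_R2 = 6.4 W

Final answer: 6.4 W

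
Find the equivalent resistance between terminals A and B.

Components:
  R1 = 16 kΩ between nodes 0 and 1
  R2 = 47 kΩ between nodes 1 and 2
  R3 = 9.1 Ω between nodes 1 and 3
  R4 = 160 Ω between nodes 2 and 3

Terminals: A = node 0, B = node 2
Reduce the network between node 0 (A) and node 2 (B) by series/parallel combination:
  Rs1 = R3 + R4 (series, joined only at node 3) = 9.1 + 160 = 169.1 Ω
  Rp1 = R2 ‖ Rs1 (parallel, both between nodes 1 and 2) = 1/(1/47000 + 1/169.1) = 168.5 Ω
  Rs2 = R1 + Rp1 (series, joined only at node 1) = 16000 + 168.5 = 16170 Ω
R_eq = 16.17 kΩ

Final answer: 16.17 kΩ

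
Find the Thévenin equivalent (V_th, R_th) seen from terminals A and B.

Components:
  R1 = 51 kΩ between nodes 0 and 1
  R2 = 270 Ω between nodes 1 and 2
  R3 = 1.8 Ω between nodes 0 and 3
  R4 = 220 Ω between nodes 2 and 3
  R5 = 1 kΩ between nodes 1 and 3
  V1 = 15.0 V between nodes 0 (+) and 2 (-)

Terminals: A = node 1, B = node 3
Step 1 — V_th is the open-circuit voltage V_A - V_B (nothing connected across the terminals).
Nodal analysis, taking node 2 as the 0 V reference.
Source V1 fixes V_0 = 15 V.
KCL at each unknown node (sum of currents leaving = 0; resistances in Ω):
  Node 1: (V_1 - 15)/51000 + (V_1 - 0)/270 + (V_1 - V_3)/1000 = 0
  Node 3: (V_3 - 15)/1.8 + (V_3 - 0)/220 + (V_3 - V_1)/1000 = 0
Collecting terms (coefficients in siemens):
  0.004723·V_1 - 0.001·V_3 = 0.0002941
  0.5611·V_3 - 0.001·V_1 = 8.333
Determinant D = (0.004723)(0.5611) - (-0.001)(-0.001) = 0.002649
V_1 = [(0.0002941)(0.5611) - (-0.001)(8.333)]/D = 3.208 V
V_3 = [(0.004723)(8.333) - (0.0002941)(-0.001)]/D = 14.86 V
V_th = V_1 - V_3 = 3.208 - 14.86 = -11.65 V
Step 2 — R_th: zero the source — replace V1 by a short circuit (node 2 merges into node 0) — and find the resistance seen between A (node 1) and B (node 3).
Reduce the network between node 1 (A) and node 3 (B) by series/parallel combination:
  Rp1 = R1 ‖ R2 (parallel, both between nodes 0 and 1) = 1/(1/51000 + 1/270) = 268.6 Ω
  Rp2 = R3 ‖ R4 (parallel, both between nodes 0 and 3) = 1/(1/1.8 + 1/220) = 1.785 Ω
  Rs1 = Rp1 + Rp2 (series, joined only at node 0) = 268.6 + 1.785 = 270.4 Ω
  Rp3 = R5 ‖ Rs1 (parallel, both between nodes 1 and 3) = 1/(1/1000 + 1/270.4) = 212.8 Ω
R_th = 212.8 Ω

Final answer: V_th = -11.65 V, R_th = 212.8 Ω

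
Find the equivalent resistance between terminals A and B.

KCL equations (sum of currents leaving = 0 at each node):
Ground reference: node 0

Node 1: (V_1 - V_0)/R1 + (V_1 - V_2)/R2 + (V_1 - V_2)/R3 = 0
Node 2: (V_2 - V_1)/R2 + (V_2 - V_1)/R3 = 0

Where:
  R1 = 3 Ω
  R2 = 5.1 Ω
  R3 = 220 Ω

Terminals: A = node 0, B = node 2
Reduce the network between node 0 (A) and node 2 (B) by series/parallel combination:
  Rp1 = R2 ‖ R3 (parallel, both between nodes 1 and 2) = 1/(1/5.1 + 1/220) = 4.984 Ω
  Rs1 = R1 + Rp1 (series, joined only at node 1) = 3 + 4.984 = 7.984 Ω
R_eq = 7.984 Ω

Final answer: 7.984 Ω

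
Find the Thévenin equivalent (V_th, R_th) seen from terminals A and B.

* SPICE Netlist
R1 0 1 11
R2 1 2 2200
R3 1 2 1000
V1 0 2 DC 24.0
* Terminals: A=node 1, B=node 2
Step 1 — V_th is the open-circuit voltage V_A - V_B (nothing connected across the terminals).
Nodal analysis, taking node 2 as the 0 V reference.
Source V1 fixes V_0 = 24 V.
KCL at each unknown node (sum of currents leaving = 0; resistances in Ω):
  Node 1: (V_1 - 24)/11 + (V_1 - 0)/2200 + (V_1 - 0)/1000 = 0
Collecting terms: 0.09236 × V_1 = 2.182  =>  V_1 = 23.62 V
V_th = V_1 - V_2 = 23.62 - 0 = 23.62 V
Step 2 — R_th: zero the source — replace V1 by a short circuit (node 2 merges into node 0) — and find the resistance seen between A (node 1) and B (node 0).
Reduce the network between node 1 (A) and node 0 (B) by series/parallel combination:
  Rp1 = R1 ‖ R2 ‖ R3 (parallel, all between nodes 0 and 1) = 1/(1/11 + 1/2200 + 1/1000) = 10.83 Ω
R_th = 10.83 Ω

Final answer: V_th = 23.62 V, R_th = 10.83 Ω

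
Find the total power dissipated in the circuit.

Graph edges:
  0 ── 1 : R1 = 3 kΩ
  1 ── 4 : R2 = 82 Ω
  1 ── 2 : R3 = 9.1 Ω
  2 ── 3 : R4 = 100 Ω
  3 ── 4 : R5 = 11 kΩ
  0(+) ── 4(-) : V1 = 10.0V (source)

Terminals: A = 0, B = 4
Nodal analysis, taking node 4 as the 0 V reference.
Source V1 fixes V_0 = 10 V.
KCL at each unknown node (sum of currents leaving = 0; resistances in Ω):
  Node 1: (V_1 - 10)/3000 + (V_1 - 0)/82 + (V_1 - V_2)/9.1 = 0
  Node 2: (V_2 - V_1)/9.1 + (V_2 - V_3)/100 = 0
  Node 3: (V_3 - V_2)/100 + (V_3 - 0)/11000 = 0
Collecting terms (coefficients in siemens):
  0.1224·V_1 - 0.1099·V_2 = 0.003333
  0.1199·V_2 - 0.1099·V_1 - 0.01·V_3 = 0
  0.01009·V_3 - 0.01·V_2 = 0
Solving these 3 simultaneous equations (Gaussian elimination) gives:
  V_1 = 0.2642 V, V_2 = 0.2639 V, V_3 = 0.2616 V
Power in each resistor, P = (ΔV)²/R:
  P_R1 = (10 - 0.2642)²/3000 = 0.0316 W
  P_R2 = (0.2642 - 0)²/82 = 0.000851 W
  P_R3 = (0.2642 - 0.2639)²/9.1 = 0.000000005146 W
  P_R4 = (0.2639 - 0.2616)²/100 = 0.00000005654 W
  P_R5 = (0.2616 - 0)²/11000 = 0.00000622 W
P_total = P_R1 + P_R2 + P_R3 + P_R4 + P_R5 = 0.03245 W

Final answer: 0.03245 W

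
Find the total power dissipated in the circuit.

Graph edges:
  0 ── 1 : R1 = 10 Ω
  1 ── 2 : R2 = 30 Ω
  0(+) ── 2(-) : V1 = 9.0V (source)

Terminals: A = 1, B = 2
Nodal analysis, taking node 2 as the 0 V reference.
Source V1 fixes V_0 = 9 V.
KCL at each unknown node (sum of currents leaving = 0; resistances in Ω):
  Node 1: (V_1 - 9)/10 + (V_1 - 0)/30 = 0
Collecting terms: 0.1333 × V_1 = 0.9  =>  V_1 = 6.75 V
Power in each resistor, P = (ΔV)²/R:
  P_R1 = (9 - 6.75)²/10 = 0.5062 W
  P_R2 = (6.75 - 0)²/30 = 1.519 W
P_total = P_R1 + P_R2 = 2.025 W

Final answer: 2.025 W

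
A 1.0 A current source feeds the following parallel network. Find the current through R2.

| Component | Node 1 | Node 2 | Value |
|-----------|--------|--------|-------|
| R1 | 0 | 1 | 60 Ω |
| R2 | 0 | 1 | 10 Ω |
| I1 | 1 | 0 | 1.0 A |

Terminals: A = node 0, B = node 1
All resistors sit directly between nodes 0 and 1, so they are in parallel and share one voltage V; the full source current 1 A splits among them.
1/R_par = 1/60 + 1/10 = 0.1167 S  =>  R_par = 8.571 Ω
V = I × R_par = 1 × 8.571 = 8.571 V
I_R2 = V/R2 = 8.571/10 = 0.8571 A

Final answer: 0.8571 A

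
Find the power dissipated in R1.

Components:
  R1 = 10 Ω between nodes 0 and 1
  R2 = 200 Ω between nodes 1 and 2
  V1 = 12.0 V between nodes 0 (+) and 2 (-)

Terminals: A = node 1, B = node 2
Nodal analysis, taking node 2 as the 0 V reference.
Source V1 fixes V_0 = 12 V.
KCL at each unknown node (sum of currents leaving = 0; resistances in Ω):
  Node 1: (V_1 - 12)/10 + (V_1 - 0)/200 = 0
Collecting terms: 0.105 × V_1 = 1.2  =>  V_1 = 11.43 V
I_R1 = (V_0 - V_1)/R1 = (12 - 11.43)/10 = 0.05714 A
P_R1 = I_R1² × R1 = (0.05714)² × 10 = 0.03265 W

Final answer: 0.03265 W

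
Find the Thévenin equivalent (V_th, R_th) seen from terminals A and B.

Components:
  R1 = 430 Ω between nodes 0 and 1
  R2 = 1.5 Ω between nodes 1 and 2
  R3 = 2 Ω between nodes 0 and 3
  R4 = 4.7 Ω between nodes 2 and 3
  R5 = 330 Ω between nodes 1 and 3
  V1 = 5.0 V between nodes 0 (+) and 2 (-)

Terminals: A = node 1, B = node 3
Step 1 — V_th is the open-circuit voltage V_A - V_B (nothing connected across the terminals).
Nodal analysis, taking node 2 as the 0 V reference.
Source V1 fixes V_0 = 5 V.
KCL at each unknown node (sum of currents leaving = 0; resistances in Ω):
  Node 1: (V_1 - 5)/430 + (V_1 - 0)/1.5 + (V_1 - V_3)/330 = 0
  Node 3: (V_3 - 5)/2 + (V_3 - 0)/4.7 + (V_3 - V_1)/330 = 0
Collecting terms (coefficients in siemens):
  0.672·V_1 - 0.00303·V_3 = 0.01163
  0.7158·V_3 - 0.00303·V_1 = 2.5
Determinant D = (0.672)(0.7158) - (-0.00303)(-0.00303) = 0.481
V_1 = [(0.01163)(0.7158) - (-0.00303)(2.5)]/D = 0.03305 V
V_3 = [(0.672)(2.5) - (0.01163)(-0.00303)]/D = 3.493 V
V_th = V_1 - V_3 = 0.03305 - 3.493 = -3.46 V
Step 2 — R_th: zero the source — replace V1 by a short circuit (node 2 merges into node 0) — and find the resistance seen between A (node 1) and B (node 3).
Reduce the network between node 1 (A) and node 3 (B) by series/parallel combination:
  Rp1 = R1 ‖ R2 (parallel, both between nodes 0 and 1) = 1/(1/430 + 1/1.5) = 1.495 Ω
  Rp2 = R3 ‖ R4 (parallel, both between nodes 0 and 3) = 1/(1/2 + 1/4.7) = 1.403 Ω
  Rs1 = Rp1 + Rp2 (series, joined only at node 0) = 1.495 + 1.403 = 2.898 Ω
  Rp3 = R5 ‖ Rs1 (parallel, both between nodes 1 and 3) = 1/(1/330 + 1/2.898) = 2.873 Ω
R_th = 2.873 Ω

Final answer: V_th = -3.46 V, R_th = 2.873 Ω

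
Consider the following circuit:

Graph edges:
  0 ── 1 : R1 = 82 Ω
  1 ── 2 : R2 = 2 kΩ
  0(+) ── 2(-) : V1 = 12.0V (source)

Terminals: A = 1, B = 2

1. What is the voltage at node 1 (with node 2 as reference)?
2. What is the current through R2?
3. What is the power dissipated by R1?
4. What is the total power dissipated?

Nodal analysis, taking node 2 as the 0 V reference.
Source V1 fixes V_0 = 12 V.
KCL at each unknown node (sum of currents leaving = 0; resistances in Ω):
  Node 1: (V_1 - 12)/82 + (V_1 - 0)/2000 = 0
Collecting terms: 0.0127 × V_1 = 0.1463  =>  V_1 = 11.53 V
Part 1:
  Read off the nodal solution: V_1 = 11.53 V
Part 2:
  I_R2 = (V_1 - V_2)/R2 = (11.53 - 0)/2000 = 0.005764 A
  Magnitude: I_R2 = 0.005764 A
Part 3:
  I_R1 = (V_0 - V_1)/R1 = (12 - 11.53)/82 = 0.005764 A
  P_R1 = I_R1² × R1 = (0.005764)² × 82 = 0.002724 W
Part 4:
  Power in each resistor, P = (ΔV)²/R:
    P_R1 = (12 - 11.53)²/82 = 0.002724 W
    P_R2 = (11.53 - 0)²/2000 = 0.06644 W
  P_total = P_R1 + P_R2 = 0.06916 W

Final answers:
1. V_1 = 11.53 V
2. I_R2 = 0.005764 A
3. P_R1 = 0.002724 W
4. P_total = 0.06916 W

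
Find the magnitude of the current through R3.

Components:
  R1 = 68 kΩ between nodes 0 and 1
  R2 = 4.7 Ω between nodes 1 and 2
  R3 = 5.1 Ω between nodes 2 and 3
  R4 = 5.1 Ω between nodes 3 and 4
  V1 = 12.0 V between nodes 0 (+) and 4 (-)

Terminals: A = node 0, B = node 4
Nodal analysis, taking node 4 as the 0 V reference.
Source V1 fixes V_0 = 12 V.
KCL at each unknown node (sum of currents leaving = 0; resistances in Ω):
  Node 1: (V_1 - 12)/68000 + (V_1 - V_2)/4.7 = 0
  Node 2: (V_2 - V_1)/4.7 + (V_2 - V_3)/5.1 = 0
  Node 3: (V_3 - V_2)/5.1 + (V_3 - 0)/5.1 = 0
Collecting terms (coefficients in siemens):
  0.2128·V_1 - 0.2128·V_2 = 0.0001765
  0.4088·V_2 - 0.2128·V_1 - 0.1961·V_3 = 0
  0.3922·V_3 - 0.1961·V_2 = 0
Solving these 3 simultaneous equations (Gaussian elimination) gives:
  V_1 = 0.002629 V, V_2 = 0.0018 V, V_3 = 0.0008998 V
I_R3 = (V_2 - V_3)/R3 = (0.0018 - 0.0008998)/5.1 = 0.0001764 A
|I_R3| = 0.0001764 A

Final answer: |I_R3| = 0.0001764 A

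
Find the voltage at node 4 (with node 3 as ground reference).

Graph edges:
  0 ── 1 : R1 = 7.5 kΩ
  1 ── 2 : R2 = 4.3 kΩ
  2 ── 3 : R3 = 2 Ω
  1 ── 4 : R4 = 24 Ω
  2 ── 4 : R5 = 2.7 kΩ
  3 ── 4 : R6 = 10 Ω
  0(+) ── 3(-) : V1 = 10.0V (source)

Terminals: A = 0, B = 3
Nodal analysis, taking node 3 as the 0 V reference.
Source V1 fixes V_0 = 10 V.
KCL at each unknown node (sum of currents leaving = 0; resistances in Ω):
  Node 1: (V_1 - 10)/7500 + (V_1 - V_2)/4300 + (V_1 - V_4)/24 = 0
  Node 2: (V_2 - V_1)/4300 + (V_2 - 0)/2 + (V_2 - V_4)/2700 = 0
  Node 4: (V_4 - V_1)/24 + (V_4 - V_2)/2700 + (V_4 - 0)/10 = 0
Collecting terms (coefficients in siemens):
  0.04203·V_1 - 0.0002326·V_2 - 0.04167·V_4 = 0.001333
  0.5006·V_2 - 0.0002326·V_1 - 0.0003704·V_4 = 0
  0.142·V_4 - 0.04167·V_1 - 0.0003704·V_2 = 0
Solving these 3 simultaneous equations (Gaussian elimination) gives:
  V_1 = 0.04473 V, V_2 = 0.00003049 V, V_4 = 0.01312 V
The requested potential is V_4 = 0.01312 V.

Final answer: V_4 = 0.01312 V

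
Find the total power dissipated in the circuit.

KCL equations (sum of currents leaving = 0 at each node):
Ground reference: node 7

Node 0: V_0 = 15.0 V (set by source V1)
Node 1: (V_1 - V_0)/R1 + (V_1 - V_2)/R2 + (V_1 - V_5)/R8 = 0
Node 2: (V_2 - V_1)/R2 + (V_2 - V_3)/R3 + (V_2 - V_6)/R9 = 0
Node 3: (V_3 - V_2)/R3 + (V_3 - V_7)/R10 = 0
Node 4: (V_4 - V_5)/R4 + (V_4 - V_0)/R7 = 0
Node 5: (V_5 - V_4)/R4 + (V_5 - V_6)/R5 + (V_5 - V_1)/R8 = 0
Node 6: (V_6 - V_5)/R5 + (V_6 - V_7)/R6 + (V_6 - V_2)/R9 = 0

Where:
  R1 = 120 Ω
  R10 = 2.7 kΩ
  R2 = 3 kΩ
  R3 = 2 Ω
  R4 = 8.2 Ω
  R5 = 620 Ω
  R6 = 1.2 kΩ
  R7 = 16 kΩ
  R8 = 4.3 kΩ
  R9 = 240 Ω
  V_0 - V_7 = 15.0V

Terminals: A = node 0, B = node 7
Nodal analysis, taking node 7 as the 0 V reference.
Source V1 fixes V_0 = 15 V.
KCL at each unknown node (sum of currents leaving = 0; resistances in Ω):
  Node 1: (V_1 - 15)/120 + (V_1 - V_2)/3000 + (V_1 - V_5)/4300 = 0
  Node 2: (V_2 - V_1)/3000 + (V_2 - V_3)/2 + (V_2 - V_6)/240 = 0
  Node 3: (V_3 - V_2)/2 + (V_3 - 0)/2700 = 0
  Node 4: (V_4 - V_5)/8.2 + (V_4 - 15)/16000 = 0
  Node 5: (V_5 - V_4)/8.2 + (V_5 - V_6)/620 + (V_5 - V_1)/4300 = 0
  Node 6: (V_6 - V_5)/620 + (V_6 - 0)/1200 + (V_6 - V_2)/240 = 0
Collecting terms (coefficients in siemens):
  0.008899·V_1 - 0.0003333·V_2 - 0.0002326·V_5 = 0.125
  0.5045·V_2 - 0.0003333·V_1 - 0.5·V_3 - 0.004167·V_6 = 0
  0.5004·V_3 - 0.5·V_2 = 0
  0.122·V_4 - 0.122·V_5 = 0.0009375
  0.1238·V_5 - 0.0002326·V_1 - 0.122·V_4 - 0.001613·V_6 = 0
  0.006613·V_6 - 0.004167·V_2 - 0.001613·V_5 = 0
Solving these 6 simultaneous equations (Gaussian elimination) gives:
  V_1 = 14.39 V, V_2 = 4.908 V, V_3 = 4.905 V, V_4 = 6.126 V
  V_5 = 6.122 V, V_6 = 4.586 V
Power in each resistor, P = (ΔV)²/R:
  P_R1 = (15 - 14.39)²/120 = 0.003101 W
  P_R2 = (14.39 - 4.908)²/3000 = 0.02997 W
  P_R3 = (4.908 - 4.905)²/2 = 0.0000066 W
  P_R4 = (6.126 - 6.122)²/8.2 = 0.000002522 W
  P_R5 = (6.122 - 4.586)²/620 = 0.003805 W
  P_R6 = (4.586 - 0)²/1200 = 0.01752 W
  P_R7 = (15 - 6.126)²/16000 = 0.004921 W
  P_R8 = (14.39 - 6.122)²/4300 = 0.0159 W
  P_R9 = (4.908 - 4.586)²/240 = 0.0004335 W
  P_R10 = (4.905 - 0)²/2700 = 0.00891 W
P_total = P_R1 + P_R2 + P_R3 + P_R4 + P_R5 + P_R6 + P_R7 + P_R8 + P_R9 + P_R10 = 0.08457 W

Final answer: 0.08457 W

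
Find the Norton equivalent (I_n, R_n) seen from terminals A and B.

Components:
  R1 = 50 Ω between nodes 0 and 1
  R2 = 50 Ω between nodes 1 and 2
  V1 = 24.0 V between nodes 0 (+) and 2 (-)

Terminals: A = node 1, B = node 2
Find the Thévenin equivalent first; then I_n = V_th/R_th and R_n = R_th.
Step 1 — V_th is the open-circuit voltage V_A - V_B (nothing connected across the terminals).
Nodal analysis, taking node 2 as the 0 V reference.
Source V1 fixes V_0 = 24 V.
KCL at each unknown node (sum of currents leaving = 0; resistances in Ω):
  Node 1: (V_1 - 24)/50 + (V_1 - 0)/50 = 0
Collecting terms: 0.04 × V_1 = 0.48  =>  V_1 = 12 V
V_th = V_1 - V_2 = 12 - 0 = 12 V
Step 2 — R_th: zero the source — replace V1 by a short circuit (node 2 merges into node 0) — and find the resistance seen between A (node 1) and B (node 0).
Reduce the network between node 1 (A) and node 0 (B) by series/parallel combination:
  Rp1 = R1 ‖ R2 (parallel, both between nodes 0 and 1) = 1/(1/50 + 1/50) = 25 Ω
R_th = 25 Ω
I_n = V_th/R_th = 12/25 = 0.48 A, and R_n = R_th = 25 Ω

Final answer: I_n = 0.48 A, R_n = 25 Ω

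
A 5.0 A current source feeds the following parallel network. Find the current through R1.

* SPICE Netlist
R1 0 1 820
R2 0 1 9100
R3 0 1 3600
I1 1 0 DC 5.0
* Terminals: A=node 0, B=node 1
All resistors sit directly between nodes 0 and 1, so they are in parallel and share one voltage V; the full source current 5 A splits among them.
1/R_par = 1/820 + 1/9100 + 1/3600 = 0.001607 S  =>  R_par = 622.2 Ω
V = I × R_par = 5 × 622.2 = 3111 V
I_R1 = V/R1 = 3111/820 = 3.794 A

Final answer: 3.794 A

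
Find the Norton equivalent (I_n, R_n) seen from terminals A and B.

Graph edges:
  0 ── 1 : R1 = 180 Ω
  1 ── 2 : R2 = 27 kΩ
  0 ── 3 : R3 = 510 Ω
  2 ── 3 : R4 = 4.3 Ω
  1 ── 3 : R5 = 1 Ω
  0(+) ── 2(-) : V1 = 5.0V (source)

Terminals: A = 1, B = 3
Find the Thévenin equivalent first; then I_n = V_th/R_th and R_n = R_th.
Step 1 — V_th is the open-circuit voltage V_A - V_B (nothing connected across the terminals).
Nodal analysis, taking node 2 as the 0 V reference.
Source V1 fixes V_0 = 5 V.
KCL at each unknown node (sum of currents leaving = 0; resistances in Ω):
  Node 1: (V_1 - 5)/180 + (V_1 - 0)/27000 + (V_1 - V_3)/1 = 0
  Node 3: (V_3 - 5)/510 + (V_3 - 0)/4.3 + (V_3 - V_1)/1 = 0
Collecting terms (coefficients in siemens):
  1.006·V_1 - 1·V_3 = 0.02778
  1.235·V_3 - 1·V_1 = 0.009804
Determinant D = (1.006)(1.235) - (-1)(-1) = 0.2414
V_1 = [(0.02778)(1.235) - (-1)(0.009804)]/D = 0.1827 V
V_3 = [(1.006)(0.009804) - (0.02778)(-1)]/D = 0.1559 V
V_th = V_1 - V_3 = 0.1827 - 0.1559 = 0.02676 V
Step 2 — R_th: zero the source — replace V1 by a short circuit (node 2 merges into node 0) — and find the resistance seen between A (node 1) and B (node 3).
Reduce the network between node 1 (A) and node 3 (B) by series/parallel combination:
  Rp1 = R1 ‖ R2 (parallel, both between nodes 0 and 1) = 1/(1/180 + 1/27000) = 178.8 Ω
  Rp2 = R3 ‖ R4 (parallel, both between nodes 0 and 3) = 1/(1/510 + 1/4.3) = 4.264 Ω
  Rs1 = Rp1 + Rp2 (series, joined only at node 0) = 178.8 + 4.264 = 183.1 Ω
  Rp3 = R5 ‖ Rs1 (parallel, both between nodes 1 and 3) = 1/(1/1 + 1/183.1) = 0.9946 Ω
R_th = 0.9946 Ω
I_n = V_th/R_th = 0.02676/0.9946 = 0.0269 A, and R_n = R_th = 0.9946 Ω

Final answer: I_n = 0.0269 A, R_n = 0.9946 Ω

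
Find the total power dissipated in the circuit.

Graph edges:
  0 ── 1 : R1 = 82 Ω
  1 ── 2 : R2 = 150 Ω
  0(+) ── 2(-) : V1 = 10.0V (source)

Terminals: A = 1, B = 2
Nodal analysis, taking node 2 as the 0 V reference.
Source V1 fixes V_0 = 10 V.
KCL at each unknown node (sum of currents leaving = 0; resistances in Ω):
  Node 1: (V_1 - 10)/82 + (V_1 - 0)/150 = 0
Collecting terms: 0.01886 × V_1 = 0.122  =>  V_1 = 6.466 V
Power in each resistor, P = (ΔV)²/R:
  P_R1 = (10 - 6.466)²/82 = 0.1523 W
  P_R2 = (6.466 - 0)²/150 = 0.2787 W
P_total = P_R1 + P_R2 = 0.431 W

Final answer: 0.431 W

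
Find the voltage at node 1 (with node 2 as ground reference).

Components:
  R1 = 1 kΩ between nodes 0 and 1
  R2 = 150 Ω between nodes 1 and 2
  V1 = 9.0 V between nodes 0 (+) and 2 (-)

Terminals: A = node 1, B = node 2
Nodal analysis, taking node 2 as the 0 V reference.
Source V1 fixes V_0 = 9 V.
KCL at each unknown node (sum of currents leaving = 0; resistances in Ω):
  Node 1: (V_1 - 9)/1000 + (V_1 - 0)/150 = 0
Collecting terms: 0.007667 × V_1 = 0.009  =>  V_1 = 1.174 V
The requested potential is V_1 = 1.174 V.

Final answer: V_1 = 1.174 V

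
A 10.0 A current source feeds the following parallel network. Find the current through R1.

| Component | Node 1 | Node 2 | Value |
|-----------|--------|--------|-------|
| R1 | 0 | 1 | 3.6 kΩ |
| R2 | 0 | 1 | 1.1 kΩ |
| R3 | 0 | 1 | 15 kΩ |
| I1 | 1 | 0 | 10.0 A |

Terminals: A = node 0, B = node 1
All resistors sit directly between nodes 0 and 1, so they are in parallel and share one voltage V; the full source current 10 A splits among them.
1/R_par = 1/3600 + 1/1100 + 1/15000 = 0.001254 S  =>  R_par = 797.7 Ω
V = I × R_par = 10 × 797.7 = 7977 V
I_R1 = V/R1 = 7977/3600 = 2.216 A

Final answer: 2.216 A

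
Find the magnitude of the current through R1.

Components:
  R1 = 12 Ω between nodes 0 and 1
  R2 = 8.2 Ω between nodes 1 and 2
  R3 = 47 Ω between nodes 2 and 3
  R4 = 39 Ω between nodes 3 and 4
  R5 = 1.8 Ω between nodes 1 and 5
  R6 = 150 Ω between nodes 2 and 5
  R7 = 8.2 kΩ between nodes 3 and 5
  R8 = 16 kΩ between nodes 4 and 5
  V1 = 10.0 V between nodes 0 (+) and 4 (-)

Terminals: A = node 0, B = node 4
Nodal analysis, taking node 4 as the 0 V reference.
Source V1 fixes V_0 = 10 V.
KCL at each unknown node (sum of currents leaving = 0; resistances in Ω):
  Node 1: (V_1 - 10)/12 + (V_1 - V_2)/8.2 + (V_1 - V_5)/1.8 = 0
  Node 2: (V_2 - V_1)/8.2 + (V_2 - V_3)/47 + (V_2 - V_5)/150 = 0
  Node 3: (V_3 - V_2)/47 + (V_3 - 0)/39 + (V_3 - V_5)/8200 = 0
  Node 5: (V_5 - V_1)/1.8 + (V_5 - V_2)/150 + (V_5 - V_3)/8200 + (V_5 - 0)/16000 = 0
Collecting terms (coefficients in siemens):
  0.7608·V_1 - 0.122·V_2 - 0.5556·V_5 = 0.8333
  0.1499·V_2 - 0.122·V_1 - 0.02128·V_3 - 0.006667·V_5 = 0
  0.04704·V_3 - 0.02128·V_2 - 0.000122·V_5 = 0
  0.5624·V_5 - 0.5556·V_1 - 0.006667·V_2 - 0.000122·V_3 = 0
Solving these 4 simultaneous equations (Gaussian elimination) gives:
  V_1 = 8.856 V, V_2 = 8.123 V, V_3 = 3.697 V, V_5 = 8.845 V
I_R1 = (V_0 - V_1)/R1 = (10 - 8.856)/12 = 0.09535 A
|I_R1| = 0.09535 A

Final answer: |I_R1| = 0.09535 A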